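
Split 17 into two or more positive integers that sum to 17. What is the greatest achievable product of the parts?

Define g[k] = max over 1≤i<k of i · max(k−i, g[k−i]); the inner max lets the remainder stay uncut if that's better.
g[2] = 1×max(1,0) = 1×1 = 1
g[3] = 1×max(2,1) = 1×2 = 2
g[4] = 2×max(2,1) = 2×2 = 4
g[5] = 2×max(3,2) = 2×3 = 6
g[6] = 3×max(3,2) = 3×3 = 9
g[7] = 2×max(5,6) = 2×6 = 12
g[8] = 2×max(6,9) = 2×9 = 18
g[9] = 3×max(6,9) = 3×9 = 27
g[10] = 2×max(8,18) = 2×18 = 36
g[11] = 2×max(9,27) = 2×27 = 54
g[12] = 3×max(9,27) = 3×27 = 81
g[13] = 2×max(11,54) = 2×54 = 108
g[14] = 2×max(12,81) = 2×81 = 162
g[15] = 3×max(12,81) = 3×81 = 243
g[16] = 2×max(14,162) = 2×162 = 324
g[17] = 2×max(15,243) = 2×243 = 486
One optimal split: 3 + 3 + 3 + 3 + 3 + 2; product 3×3×3×3×3×2 = 486.

486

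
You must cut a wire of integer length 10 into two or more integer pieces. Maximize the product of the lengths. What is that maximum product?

Define P[k] = max over 1≤i<k of i · max(k−i, P[k−i]); the inner max lets the remainder stay uncut if that's better.
P[2] = 1*max(1,0) = 1*1 = 1
P[3] = max(1*2, 2*1) = 2
P[4] = max(1*3, 2*2, 3*1) = 4
P[5] = max(1*4, 2*3, 3*2, 4*1) = 6
P[6] = max(1*6, 2*4, 3*3, 4*2, 5*1) = 9
P[7] = max(1*9, 2*6, 3*4, 4*3, 5*2, 6*1) = 12
P[8] = max(1*12, 2*9, 3*6, …, 6*2, 7*1) = 18
P[9] = max(1*18, 2*12, 3*9, …, 7*2, 8*1) = 27
P[10] = max(1*27, 2*18, 3*12, …, 8*2, 9*1) = 36
One optimal split: 3 + 3 + 2 + 2; product 3*3*2*2 = 36.

36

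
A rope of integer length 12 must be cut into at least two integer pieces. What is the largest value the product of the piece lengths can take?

81

Define m[k] = max over 1≤i<k of i · max(k−i, m[k−i]); the inner max lets the remainder stay uncut if that's better.
m[2] = 1×max(1,0) = 1×1 = 1
m[3] = max(1×2, 2×1) = 2
m[4] = max(1×3, 2×2, 3×1) = 4
m[5] = max(1×4, 2×3, 3×2, 4×1) = 6
m[6] = max(1×6, 2×4, 3×3, 4×2, 5×1) = 9
m[7] = max(1×9, 2×6, 3×4, 4×3, 5×2, 6×1) = 12
m[8] = max(1×12, 2×9, 3×6, …, 6×2, 7×1) = 18
m[9] = max(1×18, 2×12, 3×9, …, 7×2, 8×1) = 27
m[10] = max(1×27, 2×18, 3×12, …, 8×2, 9×1) = 36
m[11] = max(1×36, 2×27, 3×18, …, 9×2, 10×1) = 54
m[12] = max(1×54, 2×36, 3×27, …, 10×2, 11×1) = 81
One optimal split: 3 + 3 + 3 + 3; product 3×3×3×3 = 81.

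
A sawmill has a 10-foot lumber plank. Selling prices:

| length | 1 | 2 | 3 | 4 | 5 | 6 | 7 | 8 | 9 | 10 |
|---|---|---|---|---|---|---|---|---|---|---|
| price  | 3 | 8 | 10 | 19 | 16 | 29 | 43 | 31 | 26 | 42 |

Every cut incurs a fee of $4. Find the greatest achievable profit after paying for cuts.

49

Build net[k] bottom-up: net[k] = max over allowed piece i of (p[i] + net[k−i]) − 4 per cut.
net[1] = 3
net[2] = max(3+3-4, 8+0) = 8
net[3] = max(3+8-4, 8+3-4, 10+0) = 10
net[4] = max(3+10-4, 8+8-4, 10+3-4, 19+0) = 19
net[5] = max(3+19-4, 8+10-4, 10+8-4, 19+3-4, 16+0) = 18
net[6] = max(3+18-4, 8+19-4, 10+10-4, 19+8-4, 16+3-4, 29+0) = 29
net[7] = max(3+29-4, 8+18-4, 10+19-4, …, 29+3-4, 43+0) = 43
net[8] = max(3+43-4, 8+29-4, 10+18-4, …, 43+3-4, 31+0) = 42
net[9] = max(3+42-4, 8+43-4, 10+29-4, …, 31+3-4, 26+0) = 47
net[10] = max(3+47-4, 8+42-4, 10+43-4, …, 26+3-4, 42+0) = 49
One optimal plan: pieces 7 + 3 (1 cut) → $53 − $4 = $49.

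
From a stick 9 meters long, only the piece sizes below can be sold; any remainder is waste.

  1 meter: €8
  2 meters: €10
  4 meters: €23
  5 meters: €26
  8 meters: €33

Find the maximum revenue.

Consider every possible first cut. r[k] is the best of p[i]+r[k−i] over all sellable i≤k.
r[1] = 8
r[2] = 16  (first piece 1, then r[1]=8)
r[3] = 24  (first piece 1, then r[2]=16)
r[4] = 32  (first piece 1, then r[3]=24)
r[5] = 40  (first piece 1, then r[4]=32)
r[6] = 48  (first piece 1, then r[5]=40)
r[7] = 56  (first piece 1, then r[6]=48)
r[8] = 64  (first piece 1, then r[7]=56)
r[9] = 72  (first piece 1, then r[8]=64)
One optimal cutting: 1 + 1 + 1 + 1 + 1 + 1 + 1 + 1 + 1 → €72.

72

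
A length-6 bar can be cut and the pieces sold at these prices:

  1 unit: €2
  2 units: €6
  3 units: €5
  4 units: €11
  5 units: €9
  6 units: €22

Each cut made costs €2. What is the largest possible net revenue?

22

Consider every possible first cut. v[k] is the best of p[i]+v[k−i] over all sellable i≤k, charging 2 whenever i<k.
v[1] = 2
v[2] = 6
v[3] = 6  (first piece 1, then v[2]=6)
v[4] = 11
v[5] = 11  (first piece 1, then v[4]=11)
v[6] = 22
Best is to make no cuts and sell whole for €22.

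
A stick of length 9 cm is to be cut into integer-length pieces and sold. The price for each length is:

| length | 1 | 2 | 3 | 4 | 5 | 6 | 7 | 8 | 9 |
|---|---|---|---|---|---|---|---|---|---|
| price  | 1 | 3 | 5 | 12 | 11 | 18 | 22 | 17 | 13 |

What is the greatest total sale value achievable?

25

Build r[k] bottom-up: r[k] = max over allowed piece i of (p[i] + r[k−i]).
r[1] = 1
r[2] = 3
r[3] = 5
r[4] = 12
r[5] = 13  (first piece 1, then r[4]=12)
r[6] = 18
r[7] = 22
r[8] = 24  (first piece 4, then r[4]=12)
r[9] = 25  (first piece 1, then r[8]=24)
One optimal cutting: 4 + 4 + 1 → 12 + 12 + 1 = 25.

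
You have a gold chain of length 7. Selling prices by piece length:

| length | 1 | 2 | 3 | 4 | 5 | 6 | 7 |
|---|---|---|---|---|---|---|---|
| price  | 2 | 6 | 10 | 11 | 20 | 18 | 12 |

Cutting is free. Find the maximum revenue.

Let v[k] be the best obtainable value from length k. For each k, try every first piece i and keep the best of price[i] + v[k−i].
v[1] = 2
v[2] = max(2+2, 6+0) = 6
v[3] = max(2+6, 6+2, 10+0) = 10
v[4] = max(2+10, 6+6, 10+2, 11+0) = 12
v[5] = max(2+12, 6+10, 10+6, 11+2, 20+0) = 20
v[6] = max(2+20, 6+12, 10+10, 11+6, 20+2, 18+0) = 22
v[7] = max(2+22, 6+20, 10+12, …, 18+2, 12+0) = 26
One optimal cutting: 5 + 2 → $20 + $6 = $26.

26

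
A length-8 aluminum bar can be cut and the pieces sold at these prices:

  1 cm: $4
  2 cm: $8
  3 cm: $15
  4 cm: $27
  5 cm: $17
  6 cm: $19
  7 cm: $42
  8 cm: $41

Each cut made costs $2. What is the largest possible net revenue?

Build net[k] bottom-up: net[k] = max over allowed piece i of (p[i] + net[k−i]) − 2 per cut.
net[1] = 4
net[2] = 8
net[3] = 15
net[4] = 27
net[5] = 29  (first piece 1, then net[4]=27)
net[6] = 33  (first piece 2, then net[4]=27)
net[7] = 42
net[8] = 52  (first piece 4, then net[4]=27)
One optimal plan: pieces 4 + 4 (1 cut) → $54 − $2 = $52.

52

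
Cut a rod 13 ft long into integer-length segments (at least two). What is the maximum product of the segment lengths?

Define prod[k] = max over 1≤i<k of i · max(k−i, prod[k−i]); the inner max lets the remainder stay uncut if that's better.
prod[2] = 1*max(1,0) = 1*1 = 1
prod[3] = max(1*2, 2*1) = 2
prod[4] = max(1*3, 2*2, 3*1) = 4
prod[5] = max(1*4, 2*3, 3*2, 4*1) = 6
prod[6] = max(1*6, 2*4, 3*3, 4*2, 5*1) = 9
prod[7] = max(1*9, 2*6, 3*4, 4*3, 5*2, 6*1) = 12
prod[8] = max(1*12, 2*9, 3*6, …, 6*2, 7*1) = 18
prod[9] = max(1*18, 2*12, 3*9, …, 7*2, 8*1) = 27
prod[10] = max(1*27, 2*18, 3*12, …, 8*2, 9*1) = 36
prod[11] = max(1*36, 2*27, 3*18, …, 9*2, 10*1) = 54
prod[12] = max(1*54, 2*36, 3*27, …, 10*2, 11*1) = 81
prod[13] = max(1*81, 2*54, 3*36, …, 11*2, 12*1) = 108
One optimal split: 3 + 3 + 3 + 2 + 2; product 3*3*3*2*2 = 108.

108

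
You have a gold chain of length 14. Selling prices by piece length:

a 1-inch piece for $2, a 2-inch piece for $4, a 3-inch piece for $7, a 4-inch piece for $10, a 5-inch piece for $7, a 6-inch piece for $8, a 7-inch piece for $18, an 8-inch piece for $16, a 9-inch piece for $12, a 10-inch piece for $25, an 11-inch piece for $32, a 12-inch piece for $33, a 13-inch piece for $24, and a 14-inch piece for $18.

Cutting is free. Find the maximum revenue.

39

Let r[k] be the best obtainable value from length k. For each k, try every first piece i and keep the best of price[i] + r[k−i].
r[1] = 2
r[2] = 4  (first piece 1, then r[1]=2)
r[3] = 7
r[4] = 10
r[5] = 12  (first piece 1, then r[4]=10)
r[6] = 14  (first piece 1, then r[5]=12)
r[7] = 18
r[8] = 20  (first piece 1, then r[7]=18)
r[9] = 22  (first piece 1, then r[8]=20)
r[10] = 25  (first piece 3, then r[7]=18)
r[11] = 32
r[12] = 34  (first piece 1, then r[11]=32)
r[13] = 36  (first piece 1, then r[12]=34)
r[14] = 39  (first piece 3, then r[11]=32)
One optimal cutting: 11 + 3 → $32 + $7 = $39.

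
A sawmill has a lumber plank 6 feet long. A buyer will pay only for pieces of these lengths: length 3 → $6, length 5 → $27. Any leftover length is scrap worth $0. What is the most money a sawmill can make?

27

Build r[k] bottom-up: r[k] = max over allowed piece i of (p[i] + r[k−i]).
r[1] = 0
r[2] = 0
r[3] = 6
r[4] = 6
r[5] = 27
r[6] = 27
One optimal cutting: pieces 5 with 1 foot of scrap → $27.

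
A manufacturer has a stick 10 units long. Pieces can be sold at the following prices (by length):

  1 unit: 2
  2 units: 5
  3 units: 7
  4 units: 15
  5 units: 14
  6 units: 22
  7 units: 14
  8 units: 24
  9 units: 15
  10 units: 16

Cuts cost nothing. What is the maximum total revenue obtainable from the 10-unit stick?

37

Let R[k] be the best obtainable value from length k. For each k, try every first piece i and keep the best of price[i] + R[k−i].
R[1] = 2
R[2] = max(2+2, 5+0) = 5
R[3] = max(2+5, 5+2, 7+0) = 7
R[4] = max(2+7, 5+5, 7+2, 15+0) = 15
R[5] = max(2+15, 5+7, 7+5, 15+2, 14+0) = 17
R[6] = max(2+17, 5+15, 7+7, 15+5, 14+2, 22+0) = 22
R[7] = max(2+22, 5+17, 7+15, …, 22+2, 14+0) = 24
R[8] = max(2+24, 5+22, 7+17, …, 14+2, 24+0) = 30
R[9] = max(2+30, 5+24, 7+22, …, 24+2, 15+0) = 32
R[10] = max(2+32, 5+30, 7+24, …, 15+2, 16+0) = 37
One optimal cutting: 6 + 4 → 22 + 15 = 37.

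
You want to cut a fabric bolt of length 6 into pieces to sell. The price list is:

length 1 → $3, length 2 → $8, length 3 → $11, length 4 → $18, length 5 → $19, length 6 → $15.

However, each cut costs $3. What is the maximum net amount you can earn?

23

Let net[k] be the best obtainable value from length k. For each k, try every first piece i and keep the best of price[i] + net[k−i] minus the 3 cut fee when i<k.
net[1] = 3
net[2] = max(3+3-3, 8+0) = 8
net[3] = max(3+8-3, 8+3-3, 11+0) = 11
net[4] = max(3+11-3, 8+8-3, 11+3-3, 18+0) = 18
net[5] = max(3+18-3, 8+11-3, 11+8-3, 18+3-3, 19+0) = 19
net[6] = max(3+19-3, 8+18-3, 11+11-3, 18+8-3, 19+3-3, 15+0) = 23
One optimal plan: pieces 4 + 2 (1 cut) → $26 − $3 = $23.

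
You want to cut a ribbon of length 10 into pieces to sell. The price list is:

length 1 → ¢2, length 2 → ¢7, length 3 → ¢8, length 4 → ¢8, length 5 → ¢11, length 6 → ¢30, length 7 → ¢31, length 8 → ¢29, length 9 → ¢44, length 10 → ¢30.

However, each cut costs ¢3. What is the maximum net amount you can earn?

43

Let net[k] be the best obtainable value from length k. For each k, try every first piece i and keep the best of price[i] + net[k−i] minus the 3 cut fee when i<k.
net[1] = 2
net[2] = 7
net[3] = 8
net[4] = 11  (first piece 2, then net[2]=7)
net[5] = 12  (first piece 2, then net[3]=8)
net[6] = 30
net[7] = 31
net[8] = 34  (first piece 2, then net[6]=30)
net[9] = 44
net[10] = 43  (first piece 1, then net[9]=44)
One optimal plan: pieces 9 + 1 (1 cut) → ¢46 − ¢3 = ¢43.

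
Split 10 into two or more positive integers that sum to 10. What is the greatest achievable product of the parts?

36

Let f[k] be the best product for length k (with at least one cut). For each first piece i, the rest contributes max(k−i, f[k−i]).
Small cases: f[2]=1, f[3]=2, f[4]=4, f[5]=6.
f[6] = 3*max(3,2) = 3*3 = 9
f[7] = 2*max(5,6) = 2*6 = 12
f[8] = 2*max(6,9) = 2*9 = 18
f[9] = 3*max(6,9) = 3*9 = 27
f[10] = 2*max(8,18) = 2*18 = 36
One optimal split: 3 + 3 + 2 + 2; product 3*3*2*2 = 36.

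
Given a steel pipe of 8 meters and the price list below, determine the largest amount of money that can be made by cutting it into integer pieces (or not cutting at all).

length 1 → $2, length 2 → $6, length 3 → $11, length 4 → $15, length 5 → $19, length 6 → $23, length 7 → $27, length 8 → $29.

Let v[k] be the best obtainable value from length k. For each k, try every first piece i and keep the best of price[i] + v[k−i].
v[1] = 2
v[2] = 6
v[3] = 11
v[4] = 15
v[5] = 19
v[6] = 23
v[7] = 27
v[8] = 30  (first piece 3, then v[5]=19)
One optimal cutting: 5 + 3 → $19 + $11 = $30.

30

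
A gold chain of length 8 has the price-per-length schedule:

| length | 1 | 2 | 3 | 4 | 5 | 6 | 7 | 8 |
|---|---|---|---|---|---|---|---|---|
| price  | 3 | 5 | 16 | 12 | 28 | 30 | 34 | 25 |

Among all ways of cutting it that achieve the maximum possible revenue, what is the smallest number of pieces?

2

Consider every possible first cut. r[k] is the best of p[i]+r[k−i] over all sellable i≤k.
r[1] = 3
r[2] = 6  (first piece 1, then r[1]=3)
r[3] = 16
r[4] = 19  (first piece 1, then r[3]=16)
r[5] = 28
r[6] = 32  (first piece 3, then r[3]=16)
r[7] = 35  (first piece 1, then r[6]=32)
r[8] = 44  (first piece 3, then r[5]=28)
Maximum revenue is $44.
Now minimize piece count subject to staying optimal: for each k, pieces[k] = 1 + min over i with p[i]+r[k−i]=r[k] of pieces[k−i].
pieces[5] = 1
pieces[6] = 2
pieces[7] = 3
pieces[8] = 2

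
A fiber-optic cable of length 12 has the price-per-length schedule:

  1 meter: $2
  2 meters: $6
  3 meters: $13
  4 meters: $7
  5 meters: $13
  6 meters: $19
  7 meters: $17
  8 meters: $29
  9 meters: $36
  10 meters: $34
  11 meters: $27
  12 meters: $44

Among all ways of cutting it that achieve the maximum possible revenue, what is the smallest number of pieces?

Let r[k] be the best obtainable value from length k. For each k, try every first piece i and keep the best of price[i] + r[k−i].
r[1] = 2
r[2] = 6
r[3] = 13
r[4] = 15  (first piece 1, then r[3]=13)
r[5] = 19  (first piece 2, then r[3]=13)
r[6] = 26  (first piece 3, then r[3]=13)
r[7] = 28  (first piece 1, then r[6]=26)
r[8] = 32  (first piece 2, then r[6]=26)
r[9] = 39  (first piece 3, then r[6]=26)
r[10] = 41  (first piece 1, then r[9]=39)
r[11] = 45  (first piece 2, then r[9]=39)
r[12] = 52  (first piece 3, then r[9]=39)
Maximum revenue is $52.
Now minimize piece count subject to staying optimal: for each k, pieces[k] = 1 + min over i with p[i]+r[k−i]=r[k] of pieces[k−i].
pieces[9] = 3
pieces[10] = 4
pieces[11] = 4
pieces[12] = 4

4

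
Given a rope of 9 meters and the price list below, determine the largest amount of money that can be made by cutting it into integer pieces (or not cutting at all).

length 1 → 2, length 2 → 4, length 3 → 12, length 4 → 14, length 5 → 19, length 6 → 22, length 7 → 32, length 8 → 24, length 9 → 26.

Let best[k] be the best obtainable value from length k. For each k, try every first piece i and keep the best of price[i] + best[k−i].
best[1] = 2
best[2] = 4  (first piece 1, then best[1]=2)
best[3] = 12
best[4] = 14  (first piece 1, then best[3]=12)
best[5] = 19
best[6] = 24  (first piece 3, then best[3]=12)
best[7] = 32
best[8] = 34  (first piece 1, then best[7]=32)
best[9] = 36  (first piece 1, then best[8]=34)
One optimal cutting: 7 + 1 + 1 → 32 + 2 + 2 = 36.

36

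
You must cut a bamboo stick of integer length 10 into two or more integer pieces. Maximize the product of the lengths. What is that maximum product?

Fill P[k] for k=2..10: at each k try every first piece i and multiply by the better of (k−i) uncut or P[k−i].
P[2] = 1·max(1,0) = 1·1 = 1
P[3] = 1·max(2,1) = 1·2 = 2
P[4] = 2·max(2,1) = 2·2 = 4
P[5] = 2·max(3,2) = 2·3 = 6
P[6] = 3·max(3,2) = 3·3 = 9
P[7] = 2·max(5,6) = 2·6 = 12
P[8] = 2·max(6,9) = 2·9 = 18
P[9] = 3·max(6,9) = 3·9 = 27
P[10] = 2·max(8,18) = 2·18 = 36
One optimal split: 3 + 3 + 2 + 2; product 3·3·2·2 = 36.

36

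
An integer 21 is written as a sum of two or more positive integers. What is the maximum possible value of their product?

Fill prod[k] for k=2..21: at each k try every first piece i and multiply by the better of (k−i) uncut or prod[k−i].
prod[2] = 1·max(1,0) = 1·1 = 1
prod[3] = 1·max(2,1) = 1·2 = 2
prod[4] = 2·max(2,1) = 2·2 = 4
prod[5] = 2·max(3,2) = 2·3 = 6
prod[6] = 3·max(3,2) = 3·3 = 9
prod[7] = 2·max(5,6) = 2·6 = 12
prod[8] = 2·max(6,9) = 2·9 = 18
prod[9] = 3·max(6,9) = 3·9 = 27
prod[10] = 2·max(8,18) = 2·18 = 36
prod[11] = 2·max(9,27) = 2·27 = 54
prod[12] = 3·max(9,27) = 3·27 = 81
prod[13] = 2·max(11,54) = 2·54 = 108
prod[14] = 2·max(12,81) = 2·81 = 162
prod[15] = 3·max(12,81) = 3·81 = 243
prod[16] = 2·max(14,162) = 2·162 = 324
prod[17] = 2·max(15,243) = 2·243 = 486
prod[18] = 3·max(15,243) = 3·243 = 729
prod[19] = 2·max(17,486) = 2·486 = 972
prod[20] = 2·max(18,729) = 2·729 = 1458
prod[21] = 3·max(18,729) = 3·729 = 2187
One optimal split: 3 + 3 + 3 + 3 + 3 + 3 + 3; product 3·3·3·3·3·3·3 = 2187.

2187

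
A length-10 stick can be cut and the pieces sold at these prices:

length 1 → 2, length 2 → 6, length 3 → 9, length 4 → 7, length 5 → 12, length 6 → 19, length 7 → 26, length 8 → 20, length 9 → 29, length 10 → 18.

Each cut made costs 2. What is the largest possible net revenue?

Let r[k] be the best obtainable value from length k. For each k, try every first piece i and keep the best of price[i] + r[k−i] minus the 2 cut fee when i<k.
r[1] = 2
r[2] = max(2+2-2, 6+0) = 6
r[3] = max(2+6-2, 6+2-2, 9+0) = 9
r[4] = max(2+9-2, 6+6-2, 9+2-2, 7+0) = 10
r[5] = max(2+10-2, 6+9-2, 9+6-2, 7+2-2, 12+0) = 13
r[6] = max(2+13-2, 6+10-2, 9+9-2, 7+6-2, 12+2-2, 19+0) = 19
r[7] = max(2+19-2, 6+13-2, 9+10-2, …, 19+2-2, 26+0) = 26
r[8] = max(2+26-2, 6+19-2, 9+13-2, …, 26+2-2, 20+0) = 26
r[9] = max(2+26-2, 6+26-2, 9+19-2, …, 20+2-2, 29+0) = 30
r[10] = max(2+30-2, 6+26-2, 9+26-2, …, 29+2-2, 18+0) = 33
One optimal plan: pieces 7 + 3 (1 cut) → 35 − 2 = 33.

33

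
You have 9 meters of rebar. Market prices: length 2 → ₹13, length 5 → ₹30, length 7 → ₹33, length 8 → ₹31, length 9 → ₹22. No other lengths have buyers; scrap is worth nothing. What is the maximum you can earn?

Let best[k] be the best obtainable value from length k. For each k, try every first piece i and keep the best of price[i] + best[k−i].
best[1] = 0
best[2] = 13
best[3] = 13
best[4] = 26  (first piece 2, then best[2]=13)
best[5] = 30
best[6] = 39  (first piece 2, then best[4]=26)
best[7] = 43  (first piece 2, then best[5]=30)
best[8] = 52  (first piece 2, then best[6]=39)
best[9] = 56  (first piece 2, then best[7]=43)
One optimal cutting: 5 + 2 + 2 → ₹56.

56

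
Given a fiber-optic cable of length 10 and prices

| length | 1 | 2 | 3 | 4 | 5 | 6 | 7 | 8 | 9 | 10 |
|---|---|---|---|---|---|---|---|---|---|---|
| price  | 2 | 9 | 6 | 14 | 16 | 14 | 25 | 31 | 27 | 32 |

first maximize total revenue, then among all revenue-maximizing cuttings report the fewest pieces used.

Build r[k] bottom-up: r[k] = max over allowed piece i of (p[i] + r[k−i]).
r[1] = 2
r[2] = max(2+2, 9+0) = 9
r[3] = max(2+9, 9+2, 6+0) = 11
r[4] = max(2+11, 9+9, 6+2, 14+0) = 18
r[5] = max(2+18, 9+11, 6+9, 14+2, 16+0) = 20
r[6] = max(2+20, 9+18, 6+11, 14+9, 16+2, 14+0) = 27
r[7] = max(2+27, 9+20, 6+18, …, 14+2, 25+0) = 29
r[8] = max(2+29, 9+27, 6+20, …, 25+2, 31+0) = 36
r[9] = max(2+36, 9+29, 6+27, …, 31+2, 27+0) = 38
r[10] = max(2+38, 9+36, 6+29, …, 27+2, 32+0) = 45
Maximum revenue is $45.
Now minimize piece count subject to staying optimal: for each k, pieces[k] = 1 + min over i with p[i]+r[k−i]=r[k] of pieces[k−i].
pieces[7] = 4
pieces[8] = 4
pieces[9] = 5
pieces[10] = 5

5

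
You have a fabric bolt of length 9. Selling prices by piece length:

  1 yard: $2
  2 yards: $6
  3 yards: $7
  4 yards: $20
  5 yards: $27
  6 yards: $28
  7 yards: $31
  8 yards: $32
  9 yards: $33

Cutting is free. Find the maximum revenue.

Build r[k] bottom-up: r[k] = max over allowed piece i of (p[i] + r[k−i]).
r[1] = 2
r[2] = max(2+2, 6+0) = 6
r[3] = max(2+6, 6+2, 7+0) = 8
r[4] = max(2+8, 6+6, 7+2, 20+0) = 20
r[5] = max(2+20, 6+8, 7+6, 20+2, 27+0) = 27
r[6] = max(2+27, 6+20, 7+8, 20+6, 27+2, 28+0) = 29
r[7] = max(2+29, 6+27, 7+20, …, 28+2, 31+0) = 33
r[8] = max(2+33, 6+29, 7+27, …, 31+2, 32+0) = 40
r[9] = max(2+40, 6+33, 7+29, …, 32+2, 33+0) = 47
One optimal cutting: 5 + 4 → $27 + $20 = $47.

47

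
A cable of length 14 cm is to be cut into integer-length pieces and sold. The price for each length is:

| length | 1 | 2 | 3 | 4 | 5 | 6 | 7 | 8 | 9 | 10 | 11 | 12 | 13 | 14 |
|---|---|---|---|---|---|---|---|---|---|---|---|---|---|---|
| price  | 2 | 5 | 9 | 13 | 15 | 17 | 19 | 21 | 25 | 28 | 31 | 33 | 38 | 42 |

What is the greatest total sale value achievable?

Build v[k] bottom-up: v[k] = max over allowed piece i of (p[i] + v[k−i]).
v[1] = 2
v[2] = 5
v[3] = 9
v[4] = 13
v[5] = 15  (first piece 1, then v[4]=13)
v[6] = 18  (first piece 2, then v[4]=13)
v[7] = 22  (first piece 3, then v[4]=13)
v[8] = 26  (first piece 4, then v[4]=13)
v[9] = 28  (first piece 1, then v[8]=26)
v[10] = 31  (first piece 2, then v[8]=26)
v[11] = 35  (first piece 3, then v[8]=26)
v[12] = 39  (first piece 4, then v[8]=26)
v[13] = 41  (first piece 1, then v[12]=39)
v[14] = 44  (first piece 2, then v[12]=39)
One optimal cutting: 4 + 4 + 4 + 2 → 13 + 13 + 13 + 5 = 44.

44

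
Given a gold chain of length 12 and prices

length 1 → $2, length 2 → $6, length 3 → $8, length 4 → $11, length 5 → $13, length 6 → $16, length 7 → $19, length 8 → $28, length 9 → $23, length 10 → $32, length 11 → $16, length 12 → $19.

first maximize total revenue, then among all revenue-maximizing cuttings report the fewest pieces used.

Consider every possible first cut. r[k] is the best of p[i]+r[k−i] over all sellable i≤k.
r[1] = 2
r[2] = 6
r[3] = 8  (first piece 1, then r[2]=6)
r[4] = 12  (first piece 2, then r[2]=6)
r[5] = 14  (first piece 1, then r[4]=12)
r[6] = 18  (first piece 2, then r[4]=12)
r[7] = 20  (first piece 1, then r[6]=18)
r[8] = 28
r[9] = 30  (first piece 1, then r[8]=28)
r[10] = 34  (first piece 2, then r[8]=28)
r[11] = 36  (first piece 1, then r[10]=34)
r[12] = 40  (first piece 2, then r[10]=34)
Maximum revenue is $40.
Now minimize piece count subject to staying optimal: for each k, pieces[k] = 1 + min over i with p[i]+r[k−i]=r[k] of pieces[k−i].
pieces[9] = 2
pieces[10] = 2
pieces[11] = 2
pieces[12] = 3

3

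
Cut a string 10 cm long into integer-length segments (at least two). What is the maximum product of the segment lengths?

Let m[k] be the best product for length k (with at least one cut). For each first piece i, the rest contributes max(k−i, m[k−i]).
m[2] = 1×max(1,0) = 1×1 = 1
m[3] = 1×max(2,1) = 1×2 = 2
m[4] = 2×max(2,1) = 2×2 = 4
m[5] = 2×max(3,2) = 2×3 = 6
m[6] = 3×max(3,2) = 3×3 = 9
m[7] = 2×max(5,6) = 2×6 = 12
m[8] = 2×max(6,9) = 2×9 = 18
m[9] = 3×max(6,9) = 3×9 = 27
m[10] = 2×max(8,18) = 2×18 = 36
One optimal split: 3 + 3 + 2 + 2; product 3×3×2×2 = 36.

36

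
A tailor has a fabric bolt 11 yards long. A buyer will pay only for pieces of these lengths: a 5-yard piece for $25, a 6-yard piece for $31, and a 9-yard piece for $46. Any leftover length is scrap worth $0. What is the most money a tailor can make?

Build best[k] bottom-up: best[k] = max over allowed piece i of (p[i] + best[k−i]).
best[1] = 0
best[2] = 0
best[3] = 0
best[4] = 0
best[5] = 25
best[6] = 31
best[7] = 31
best[8] = 31
best[9] = 46
best[10] = 50  (first piece 5, then best[5]=25)
best[11] = 56  (first piece 5, then best[6]=31)
One optimal cutting: 6 + 5 → $56.

56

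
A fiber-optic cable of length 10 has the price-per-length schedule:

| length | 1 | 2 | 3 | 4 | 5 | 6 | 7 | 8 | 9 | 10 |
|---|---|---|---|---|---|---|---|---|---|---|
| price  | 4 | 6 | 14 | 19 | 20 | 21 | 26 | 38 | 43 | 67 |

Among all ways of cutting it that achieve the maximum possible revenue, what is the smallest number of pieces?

Build r[k] bottom-up: r[k] = max over allowed piece i of (p[i] + r[k−i]).
r[1] = 4
r[2] = max(4+4, 6+0) = 8
r[3] = max(4+8, 6+4, 14+0) = 14
r[4] = max(4+14, 6+8, 14+4, 19+0) = 19
r[5] = max(4+19, 6+14, 14+8, 19+4, 20+0) = 23
r[6] = max(4+23, 6+19, 14+14, 19+8, 20+4, 21+0) = 28
r[7] = max(4+28, 6+23, 14+19, …, 21+4, 26+0) = 33
r[8] = max(4+33, 6+28, 14+23, …, 26+4, 38+0) = 38
r[9] = max(4+38, 6+33, 14+28, …, 38+4, 43+0) = 43
r[10] = max(4+43, 6+38, 14+33, …, 43+4, 67+0) = 67
Maximum revenue is $67.
Now minimize piece count subject to staying optimal: for each k, pieces[k] = 1 + min over i with p[i]+r[k−i]=r[k] of pieces[k−i].
pieces[7] = 2
pieces[8] = 1
pieces[9] = 1
pieces[10] = 1

1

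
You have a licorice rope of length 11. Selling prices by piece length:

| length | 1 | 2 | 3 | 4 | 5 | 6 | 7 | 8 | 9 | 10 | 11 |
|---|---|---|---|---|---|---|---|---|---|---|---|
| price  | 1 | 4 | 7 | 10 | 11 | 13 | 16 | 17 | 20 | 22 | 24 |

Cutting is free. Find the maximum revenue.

Build r[k] bottom-up: r[k] = max over allowed piece i of (p[i] + r[k−i]).
r[1] = 1
r[2] = max(1+1, 4+0) = 4
r[3] = max(1+4, 4+1, 7+0) = 7
r[4] = max(1+7, 4+4, 7+1, 10+0) = 10
r[5] = max(1+10, 4+7, 7+4, 10+1, 11+0) = 11
r[6] = max(1+11, 4+10, 7+7, 10+4, 11+1, 13+0) = 14
r[7] = max(1+14, 4+11, 7+10, …, 13+1, 16+0) = 17
r[8] = max(1+17, 4+14, 7+11, …, 16+1, 17+0) = 20
r[9] = max(1+20, 4+17, 7+14, …, 17+1, 20+0) = 21
r[10] = max(1+21, 4+20, 7+17, …, 20+1, 22+0) = 24
r[11] = max(1+24, 4+21, 7+20, …, 22+1, 24+0) = 27
One optimal cutting: 4 + 4 + 3 → ¢10 + ¢10 + ¢7 = ¢27.

27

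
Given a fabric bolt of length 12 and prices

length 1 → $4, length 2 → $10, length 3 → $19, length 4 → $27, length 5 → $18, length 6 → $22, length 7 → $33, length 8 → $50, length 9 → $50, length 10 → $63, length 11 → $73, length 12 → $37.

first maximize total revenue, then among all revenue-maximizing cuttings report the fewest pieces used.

3

Build r[k] bottom-up: r[k] = max over allowed piece i of (p[i] + r[k−i]).
r[1] = 4
r[2] = max(4+4, 10+0) = 10
r[3] = max(4+10, 10+4, 19+0) = 19
r[4] = max(4+19, 10+10, 19+4, 27+0) = 27
r[5] = max(4+27, 10+19, 19+10, 27+4, 18+0) = 31
r[6] = max(4+31, 10+27, 19+19, 27+10, 18+4, 22+0) = 38
r[7] = max(4+38, 10+31, 19+27, …, 22+4, 33+0) = 46
r[8] = max(4+46, 10+38, 19+31, …, 33+4, 50+0) = 54
r[9] = max(4+54, 10+46, 19+38, …, 50+4, 50+0) = 58
r[10] = max(4+58, 10+54, 19+46, …, 50+4, 63+0) = 65
r[11] = max(4+65, 10+58, 19+54, …, 63+4, 73+0) = 73
r[12] = max(4+73, 10+65, 19+58, …, 73+4, 37+0) = 81
Maximum revenue is $81.
Now minimize piece count subject to staying optimal: for each k, pieces[k] = 1 + min over i with p[i]+r[k−i]=r[k] of pieces[k−i].
pieces[9] = 3
pieces[10] = 3
pieces[11] = 1
pieces[12] = 3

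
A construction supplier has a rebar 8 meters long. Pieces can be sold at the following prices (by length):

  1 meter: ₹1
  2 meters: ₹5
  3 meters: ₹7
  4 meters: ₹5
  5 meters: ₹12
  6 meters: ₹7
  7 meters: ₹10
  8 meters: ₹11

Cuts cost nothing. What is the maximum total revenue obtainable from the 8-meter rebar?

20

Build R[k] bottom-up: R[k] = max over allowed piece i of (p[i] + R[k−i]).
R[1] = 1
R[2] = max(1+1, 5+0) = 5
R[3] = max(1+5, 5+1, 7+0) = 7
R[4] = max(1+7, 5+5, 7+1, 5+0) = 10
R[5] = max(1+10, 5+7, 7+5, 5+1, 12+0) = 12
R[6] = max(1+12, 5+10, 7+7, 5+5, 12+1, 7+0) = 15
R[7] = max(1+15, 5+12, 7+10, …, 7+1, 10+0) = 17
R[8] = max(1+17, 5+15, 7+12, …, 10+1, 11+0) = 20
One optimal cutting: 2 + 2 + 2 + 2 → ₹5 + ₹5 + ₹5 + ₹5 = ₹20.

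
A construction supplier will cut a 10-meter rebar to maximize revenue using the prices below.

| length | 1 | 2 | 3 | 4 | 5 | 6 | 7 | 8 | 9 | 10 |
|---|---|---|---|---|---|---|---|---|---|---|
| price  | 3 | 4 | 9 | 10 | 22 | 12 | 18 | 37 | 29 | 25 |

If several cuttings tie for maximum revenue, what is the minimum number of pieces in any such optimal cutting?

Consider every possible first cut. r[k] is the best of p[i]+r[k−i] over all sellable i≤k.
r[1] = 3
r[2] = max(3+3, 4+0) = 6
r[3] = max(3+6, 4+3, 9+0) = 9
r[4] = max(3+9, 4+6, 9+3, 10+0) = 12
r[5] = max(3+12, 4+9, 9+6, 10+3, 22+0) = 22
r[6] = max(3+22, 4+12, 9+9, 10+6, 22+3, 12+0) = 25
r[7] = max(3+25, 4+22, 9+12, …, 12+3, 18+0) = 28
r[8] = max(3+28, 4+25, 9+22, …, 18+3, 37+0) = 37
r[9] = max(3+37, 4+28, 9+25, …, 37+3, 29+0) = 40
r[10] = max(3+40, 4+37, 9+28, …, 29+3, 25+0) = 44
Maximum revenue is ₹44.
Now minimize piece count subject to staying optimal: for each k, pieces[k] = 1 + min over i with p[i]+r[k−i]=r[k] of pieces[k−i].
pieces[7] = 3
pieces[8] = 1
pieces[9] = 2
pieces[10] = 2

2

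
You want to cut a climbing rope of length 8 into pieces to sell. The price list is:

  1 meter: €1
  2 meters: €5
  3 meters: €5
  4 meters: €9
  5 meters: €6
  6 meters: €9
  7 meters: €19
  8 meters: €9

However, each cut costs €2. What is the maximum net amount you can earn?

18

Let net[k] be the best obtainable value from length k. For each k, try every first piece i and keep the best of price[i] + net[k−i] minus the 2 cut fee when i<k.
net[1] = 1
net[2] = max(1+1-2, 5+0) = 5
net[3] = max(1+5-2, 5+1-2, 5+0) = 5
net[4] = max(1+5-2, 5+5-2, 5+1-2, 9+0) = 9
net[5] = max(1+9-2, 5+5-2, 5+5-2, 9+1-2, 6+0) = 8
net[6] = max(1+8-2, 5+9-2, 5+5-2, 9+5-2, 6+1-2, 9+0) = 12
net[7] = max(1+12-2, 5+8-2, 5+9-2, …, 9+1-2, 19+0) = 19
net[8] = max(1+19-2, 5+12-2, 5+8-2, …, 19+1-2, 9+0) = 18
One optimal plan: pieces 7 + 1 (1 cut) → €20 − €2 = €18.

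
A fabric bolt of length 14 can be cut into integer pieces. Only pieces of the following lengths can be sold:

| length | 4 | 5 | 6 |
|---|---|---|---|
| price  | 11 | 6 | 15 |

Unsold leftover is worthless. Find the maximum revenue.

Build f[k] bottom-up: f[k] = max over allowed piece i of (p[i] + f[k−i]).
f[1] = 0
f[2] = 0
f[3] = 0
f[4] = 11
f[5] = max(11+0, 6+0) = 11
f[6] = max(11+0, 6+0, 15+0) = 15
f[7] = max(11+0, 6+0, 15+0) = 15
f[8] = max(11+11, 6+0, 15+0) = 22
f[9] = max(11+11, 6+11, 15+0) = 22
f[10] = max(11+15, 6+11, 15+11) = 26
f[11] = max(11+15, 6+15, 15+11) = 26
f[12] = max(11+22, 6+15, 15+15) = 33
f[13] = max(11+22, 6+22, 15+15) = 33
f[14] = max(11+26, 6+22, 15+22) = 37
One optimal cutting: 6 + 4 + 4 → $37.

37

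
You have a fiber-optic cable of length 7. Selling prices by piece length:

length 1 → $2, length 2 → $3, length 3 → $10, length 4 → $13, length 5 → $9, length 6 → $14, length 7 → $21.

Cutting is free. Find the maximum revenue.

Let r[k] be the best obtainable value from length k. For each k, try every first piece i and keep the best of price[i] + r[k−i].
r[1] = 2
r[2] = max(2+2, 3+0) = 4
r[3] = max(2+4, 3+2, 10+0) = 10
r[4] = max(2+10, 3+4, 10+2, 13+0) = 13
r[5] = max(2+13, 3+10, 10+4, 13+2, 9+0) = 15
r[6] = max(2+15, 3+13, 10+10, 13+4, 9+2, 14+0) = 20
r[7] = max(2+20, 3+15, 10+13, …, 14+2, 21+0) = 23
One optimal cutting: 4 + 3 → $13 + $10 = $23.

23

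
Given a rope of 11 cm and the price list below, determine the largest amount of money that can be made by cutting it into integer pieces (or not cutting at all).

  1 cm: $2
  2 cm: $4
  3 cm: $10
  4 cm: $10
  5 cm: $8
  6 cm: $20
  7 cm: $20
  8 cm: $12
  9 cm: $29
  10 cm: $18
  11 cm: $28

Build v[k] bottom-up: v[k] = max over allowed piece i of (p[i] + v[k−i]).
v[1] = 2
v[2] = max(2+2, 4+0) = 4
v[3] = max(2+4, 4+2, 10+0) = 10
v[4] = max(2+10, 4+4, 10+2, 10+0) = 12
v[5] = max(2+12, 4+10, 10+4, 10+2, 8+0) = 14
v[6] = max(2+14, 4+12, 10+10, 10+4, 8+2, 20+0) = 20
v[7] = max(2+20, 4+14, 10+12, …, 20+2, 20+0) = 22
v[8] = max(2+22, 4+20, 10+14, …, 20+2, 12+0) = 24
v[9] = max(2+24, 4+22, 10+20, …, 12+2, 29+0) = 30
v[10] = max(2+30, 4+24, 10+22, …, 29+2, 18+0) = 32
v[11] = max(2+32, 4+30, 10+24, …, 18+2, 28+0) = 34
One optimal cutting: 3 + 3 + 3 + 1 + 1 → $10 + $10 + $10 + $2 + $2 = $34.

34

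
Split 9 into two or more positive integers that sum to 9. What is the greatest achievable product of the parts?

Define m[k] = max over 1≤i<k of i · max(k−i, m[k−i]); the inner max lets the remainder stay uncut if that's better.
m[2] = 1×max(1,0) = 1×1 = 1
m[3] = 1×max(2,1) = 1×2 = 2
m[4] = 2×max(2,1) = 2×2 = 4
m[5] = 2×max(3,2) = 2×3 = 6
m[6] = 3×max(3,2) = 3×3 = 9
m[7] = 2×max(5,6) = 2×6 = 12
m[8] = 2×max(6,9) = 2×9 = 18
m[9] = 3×max(6,9) = 3×9 = 27
One optimal split: 3 + 3 + 3; product 3×3×3 = 27.

27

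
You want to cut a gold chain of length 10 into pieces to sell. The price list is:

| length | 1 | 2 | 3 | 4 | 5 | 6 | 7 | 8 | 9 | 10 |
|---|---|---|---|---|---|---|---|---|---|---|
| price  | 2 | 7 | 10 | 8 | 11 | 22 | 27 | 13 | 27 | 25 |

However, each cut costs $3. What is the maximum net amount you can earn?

34

Build r[k] bottom-up: r[k] = max over allowed piece i of (p[i] + r[k−i]) − 3 per cut.
r[1] = 2
r[2] = max(2+2-3, 7+0) = 7
r[3] = max(2+7-3, 7+2-3, 10+0) = 10
r[4] = max(2+10-3, 7+7-3, 10+2-3, 8+0) = 11
r[5] = max(2+11-3, 7+10-3, 10+7-3, 8+2-3, 11+0) = 14
r[6] = max(2+14-3, 7+11-3, 10+10-3, 8+7-3, 11+2-3, 22+0) = 22
r[7] = max(2+22-3, 7+14-3, 10+11-3, …, 22+2-3, 27+0) = 27
r[8] = max(2+27-3, 7+22-3, 10+14-3, …, 27+2-3, 13+0) = 26
r[9] = max(2+26-3, 7+27-3, 10+22-3, …, 13+2-3, 27+0) = 31
r[10] = max(2+31-3, 7+26-3, 10+27-3, …, 27+2-3, 25+0) = 34
One optimal plan: pieces 7 + 3 (1 cut) → $37 − $3 = $34.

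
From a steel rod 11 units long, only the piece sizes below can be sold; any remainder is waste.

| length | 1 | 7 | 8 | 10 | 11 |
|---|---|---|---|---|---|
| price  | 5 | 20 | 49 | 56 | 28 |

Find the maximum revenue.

64

Consider every possible first cut. f[k] is the best of p[i]+f[k−i] over all sellable i≤k.
f[1] = 5
f[2] = 10  (first piece 1, then f[1]=5)
f[3] = 15  (first piece 1, then f[2]=10)
f[4] = 20  (first piece 1, then f[3]=15)
f[5] = 25  (first piece 1, then f[4]=20)
f[6] = 30  (first piece 1, then f[5]=25)
f[7] = max(5+30, 20+0) = 35
f[8] = max(5+35, 20+5, 49+0) = 49
f[9] = max(5+49, 20+10, 49+5) = 54
f[10] = max(5+54, 20+15, 49+10, 56+0) = 59
f[11] = max(5+59, 20+20, 49+15, 56+5, 28+0) = 64
One optimal cutting: 8 + 1 + 1 + 1 → $64.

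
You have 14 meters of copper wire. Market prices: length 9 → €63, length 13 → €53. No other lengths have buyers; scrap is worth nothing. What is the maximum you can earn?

Let r[k] be the best obtainable value from length k. For each k, try every first piece i and keep the best of price[i] + r[k−i].
r[1] = 0
r[2] = 0
r[3] = 0
r[4] = 0
r[5] = 0
r[6] = 0
r[7] = 0
r[8] = 0
r[9] = 63
r[10] = 63
r[11] = 63
r[12] = 63
r[13] = 63
r[14] = 63
One optimal cutting: pieces 9 with 5 meters of scrap → €63.

63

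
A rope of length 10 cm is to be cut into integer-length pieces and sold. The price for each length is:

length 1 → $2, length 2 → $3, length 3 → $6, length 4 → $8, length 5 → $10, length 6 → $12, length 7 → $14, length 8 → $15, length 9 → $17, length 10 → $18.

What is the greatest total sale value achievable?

Build r[k] bottom-up: r[k] = max over allowed piece i of (p[i] + r[k−i]).
r[1] = 2
r[2] = max(2+2, 3+0) = 4
r[3] = max(2+4, 3+2, 6+0) = 6
r[4] = max(2+6, 3+4, 6+2, 8+0) = 8
r[5] = max(2+8, 3+6, 6+4, 8+2, 10+0) = 10
r[6] = max(2+10, 3+8, 6+6, 8+4, 10+2, 12+0) = 12
r[7] = max(2+12, 3+10, 6+8, …, 12+2, 14+0) = 14
r[8] = max(2+14, 3+12, 6+10, …, 14+2, 15+0) = 16
r[9] = max(2+16, 3+14, 6+12, …, 15+2, 17+0) = 18
r[10] = max(2+18, 3+16, 6+14, …, 17+2, 18+0) = 20
One optimal cutting: 1 + 1 + 1 + 1 + 1 + 1 + 1 + 1 + 1 + 1 → $2 + $2 + $2 + $2 + $2 + $2 + $2 + $2 + $2 + $2 = $20.

20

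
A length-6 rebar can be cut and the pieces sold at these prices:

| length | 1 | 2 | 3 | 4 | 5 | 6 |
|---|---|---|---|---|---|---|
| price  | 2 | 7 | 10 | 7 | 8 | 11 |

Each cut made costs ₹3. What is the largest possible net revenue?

Consider every possible first cut. net[k] is the best of p[i]+net[k−i] over all sellable i≤k, charging 3 whenever i<k.
net[1] = 2
net[2] = max(2+2-3, 7+0) = 7
net[3] = max(2+7-3, 7+2-3, 10+0) = 10
net[4] = max(2+10-3, 7+7-3, 10+2-3, 7+0) = 11
net[5] = max(2+11-3, 7+10-3, 10+7-3, 7+2-3, 8+0) = 14
net[6] = max(2+14-3, 7+11-3, 10+10-3, 7+7-3, 8+2-3, 11+0) = 17
One optimal plan: pieces 3 + 3 (1 cut) → ₹20 − ₹3 = ₹17.

17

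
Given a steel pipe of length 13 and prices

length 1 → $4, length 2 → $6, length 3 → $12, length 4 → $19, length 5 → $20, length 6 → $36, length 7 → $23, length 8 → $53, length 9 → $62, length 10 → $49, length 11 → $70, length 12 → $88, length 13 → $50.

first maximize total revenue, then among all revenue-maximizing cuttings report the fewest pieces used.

Consider every possible first cut. r[k] is the best of p[i]+r[k−i] over all sellable i≤k.
r[1] = 4
r[2] = max(4+4, 6+0) = 8
r[3] = max(4+8, 6+4, 12+0) = 12
r[4] = max(4+12, 6+8, 12+4, 19+0) = 19
r[5] = max(4+19, 6+12, 12+8, 19+4, 20+0) = 23
r[6] = max(4+23, 6+19, 12+12, 19+8, 20+4, 36+0) = 36
r[7] = max(4+36, 6+23, 12+19, …, 36+4, 23+0) = 40
r[8] = max(4+40, 6+36, 12+23, …, 23+4, 53+0) = 53
r[9] = max(4+53, 6+40, 12+36, …, 53+4, 62+0) = 62
r[10] = max(4+62, 6+53, 12+40, …, 62+4, 49+0) = 66
r[11] = max(4+66, 6+62, 12+53, …, 49+4, 70+0) = 70
r[12] = max(4+70, 6+66, 12+62, …, 70+4, 88+0) = 88
r[13] = max(4+88, 6+70, 12+66, …, 88+4, 50+0) = 92
Maximum revenue is $92.
Now minimize piece count subject to staying optimal: for each k, pieces[k] = 1 + min over i with p[i]+r[k−i]=r[k] of pieces[k−i].
pieces[10] = 2
pieces[11] = 1
pieces[12] = 1
pieces[13] = 2

2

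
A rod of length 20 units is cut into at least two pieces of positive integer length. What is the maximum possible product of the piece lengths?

1458

Define prod[k] = max over 1≤i<k of i · max(k−i, prod[k−i]); the inner max lets the remainder stay uncut if that's better.
prod[2] = 1*max(1,0) = 1*1 = 1
prod[3] = 1*max(2,1) = 1*2 = 2
prod[4] = 2*max(2,1) = 2*2 = 4
prod[5] = 2*max(3,2) = 2*3 = 6
prod[6] = 3*max(3,2) = 3*3 = 9
prod[7] = 2*max(5,6) = 2*6 = 12
prod[8] = 2*max(6,9) = 2*9 = 18
prod[9] = 3*max(6,9) = 3*9 = 27
prod[10] = 2*max(8,18) = 2*18 = 36
prod[11] = 2*max(9,27) = 2*27 = 54
prod[12] = 3*max(9,27) = 3*27 = 81
prod[13] = 2*max(11,54) = 2*54 = 108
prod[14] = 2*max(12,81) = 2*81 = 162
prod[15] = 3*max(12,81) = 3*81 = 243
prod[16] = 2*max(14,162) = 2*162 = 324
prod[17] = 2*max(15,243) = 2*243 = 486
prod[18] = 3*max(15,243) = 3*243 = 729
prod[19] = 2*max(17,486) = 2*486 = 972
prod[20] = 2*max(18,729) = 2*729 = 1458
One optimal split: 3 + 3 + 3 + 3 + 3 + 3 + 2; product 3*3*3*3*3*3*2 = 1458.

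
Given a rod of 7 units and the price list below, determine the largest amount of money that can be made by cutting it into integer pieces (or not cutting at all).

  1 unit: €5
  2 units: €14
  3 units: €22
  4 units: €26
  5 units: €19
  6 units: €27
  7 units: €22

50

Build v[k] bottom-up: v[k] = max over allowed piece i of (p[i] + v[k−i]).
v[1] = 5
v[2] = 14
v[3] = 22
v[4] = 28  (first piece 2, then v[2]=14)
v[5] = 36  (first piece 2, then v[3]=22)
v[6] = 44  (first piece 3, then v[3]=22)
v[7] = 50  (first piece 2, then v[5]=36)
One optimal cutting: 3 + 2 + 2 → €22 + €14 + €14 = €50.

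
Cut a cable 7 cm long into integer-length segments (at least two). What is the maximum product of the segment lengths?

12

Let g[k] be the best product for length k (with at least one cut). For each first piece i, the rest contributes max(k−i, g[k−i]).
g[2] = 1*max(1,0) = 1*1 = 1
g[3] = 1*max(2,1) = 1*2 = 2
g[4] = 2*max(2,1) = 2*2 = 4
g[5] = 2*max(3,2) = 2*3 = 6
g[6] = 3*max(3,2) = 3*3 = 9
g[7] = 2*max(5,6) = 2*6 = 12
One optimal split: 3 + 2 + 2; product 3*2*2 = 12.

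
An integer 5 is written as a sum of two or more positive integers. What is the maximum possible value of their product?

6

Fill prod[k] for k=2..5: at each k try every first piece i and multiply by the better of (k−i) uncut or prod[k−i].
prod[2] = 1*max(1,0) = 1*1 = 1
prod[3] = max(1*2, 2*1) = 2
prod[4] = max(1*3, 2*2, 3*1) = 4
prod[5] = max(1*4, 2*3, 3*2, 4*1) = 6
One optimal split: 3 + 2; product 3*2 = 6.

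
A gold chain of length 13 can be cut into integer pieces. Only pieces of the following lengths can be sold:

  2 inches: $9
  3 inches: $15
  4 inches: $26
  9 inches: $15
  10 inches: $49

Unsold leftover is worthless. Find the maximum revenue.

78

Let best[k] be the best obtainable value from length k. For each k, try every first piece i and keep the best of price[i] + best[k−i].
best[1] = 0
best[2] = 9
best[3] = 15
best[4] = 26
best[5] = 26
best[6] = 35  (first piece 2, then best[4]=26)
best[7] = 41  (first piece 3, then best[4]=26)
best[8] = 52  (first piece 4, then best[4]=26)
best[9] = 52
best[10] = 61  (first piece 2, then best[8]=52)
best[11] = 67  (first piece 3, then best[8]=52)
best[12] = 78  (first piece 4, then best[8]=52)
best[13] = 78
One optimal cutting: pieces 4 + 4 + 4 with 1 inch of scrap → $78.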